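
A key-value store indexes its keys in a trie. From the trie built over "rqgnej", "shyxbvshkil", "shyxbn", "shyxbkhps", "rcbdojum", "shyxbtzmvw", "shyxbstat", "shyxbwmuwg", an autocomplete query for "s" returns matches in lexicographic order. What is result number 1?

Filter for "s…" and sort: "shyxbkhps", "shyxbn", "shyxbstat", "shyxbtzmvw", "shyxbvshkil", "shyxbwmuwg"
The 1st is shyxbkhps.

shyxbkhps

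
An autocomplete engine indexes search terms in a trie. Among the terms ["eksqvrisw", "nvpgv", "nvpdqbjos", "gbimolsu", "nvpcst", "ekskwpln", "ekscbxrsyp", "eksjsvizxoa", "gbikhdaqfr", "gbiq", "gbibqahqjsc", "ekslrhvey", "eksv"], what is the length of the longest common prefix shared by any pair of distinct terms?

3

Equivalently: take the maximum, over all pairs, of their longest common prefix length.
"ekscbxrsyp" and "eksjsvizxoa" agree on "eks" (3 characters) before diverging; nothing deeper is shared.
Longest shared-prefix length: 3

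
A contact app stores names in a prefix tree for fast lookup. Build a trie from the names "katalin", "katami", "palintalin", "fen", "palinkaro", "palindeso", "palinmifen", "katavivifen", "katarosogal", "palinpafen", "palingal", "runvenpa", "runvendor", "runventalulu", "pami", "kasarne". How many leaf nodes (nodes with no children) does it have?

Leaves are exactly the stored words that no other stored word extends.
Those words: "fen", "kasarne", "katalin", "katami", "katarosogal", "katavivifen", "palindeso", "palingal", "palinkaro", "palinmifen", "palinpafen", "palintalin", "pami", "runvendor", "runvenpa", "runventalulu"
Leaf count: 16

16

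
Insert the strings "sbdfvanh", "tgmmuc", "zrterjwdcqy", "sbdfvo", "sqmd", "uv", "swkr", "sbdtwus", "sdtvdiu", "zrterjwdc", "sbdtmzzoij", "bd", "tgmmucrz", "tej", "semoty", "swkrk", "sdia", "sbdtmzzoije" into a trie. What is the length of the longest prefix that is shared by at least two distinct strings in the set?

The deepest shared node is where two words last agree before diverging.
"sbdtmzzoij" and "sbdtmzzoije" agree on "sbdtmzzoij" (10 characters) before diverging; nothing deeper is shared.
Longest shared-prefix length: 10

10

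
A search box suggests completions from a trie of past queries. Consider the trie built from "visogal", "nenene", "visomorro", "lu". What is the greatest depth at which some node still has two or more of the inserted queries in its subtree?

Look for the deepest trie node that still has at least two words in its subtree.
"visogal" and "visomorro" agree on "viso" (4 characters) before diverging; nothing deeper is shared.
Longest shared-prefix length: 4

4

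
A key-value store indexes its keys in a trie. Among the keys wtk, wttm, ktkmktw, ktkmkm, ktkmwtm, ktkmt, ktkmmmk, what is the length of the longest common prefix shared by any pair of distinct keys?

The deepest shared node is where two words last agree before diverging.
"ktkmkm" and "ktkmktw" agree on "ktkmk" (5 characters) before diverging; nothing deeper is shared.
Longest shared-prefix length: 5

5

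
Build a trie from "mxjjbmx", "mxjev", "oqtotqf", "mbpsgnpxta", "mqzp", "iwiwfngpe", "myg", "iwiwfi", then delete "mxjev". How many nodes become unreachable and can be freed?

A node on "mxjev"'s path can go only if nothing else ends at it or branches off below it.
The suffix "ev" (2 nodes) is used only by "mxjev"; the node for "mxj" still has the child "j", so pruning stops there.
Nodes removed: 2

2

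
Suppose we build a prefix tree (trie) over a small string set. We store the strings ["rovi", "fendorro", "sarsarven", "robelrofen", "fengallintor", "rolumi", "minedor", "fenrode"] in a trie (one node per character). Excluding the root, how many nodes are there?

Insert word by word; a character creates a node only if that edge doesn't already exist:
  "rovi" → 4 new (r, o, v, i)
  "fendorro" → 8 new (f, e, n, d, o, r, r, o)
  "sarsarven" → 9 new (s, a, r, s, a, r, v, e, n)
  "robelrofen" → prefix "ro" already present; 8 new (b, e, l, r, o, f, e, n)
  "fengallintor" → prefix "fen" already present; 9 new (g, a, l, l, i, n, t, o, r)
  "rolumi" → prefix "ro" already present; 4 new (l, u, m, i)
  "minedor" → 7 new (m, i, n, e, d, o, r)
  "fenrode" → prefix "fen" already present; 4 new (r, o, d, e)
Total nodes = 4 + 8 + 9 + 8 + 9 + 4 + 7 + 4 = 53

53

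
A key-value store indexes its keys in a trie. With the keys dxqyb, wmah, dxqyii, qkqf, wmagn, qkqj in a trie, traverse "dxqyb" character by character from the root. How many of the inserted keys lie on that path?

Walk "dxqyb" from the root; an end-of-word marker is hit whenever a stored word is a prefix of "dxqyb".
Prefixes of the query that are stored words: "dxqyb"
Count: 1

1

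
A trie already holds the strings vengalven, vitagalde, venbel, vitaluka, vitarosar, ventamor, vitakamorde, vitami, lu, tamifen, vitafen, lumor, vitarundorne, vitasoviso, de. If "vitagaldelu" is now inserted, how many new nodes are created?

2

The longest prefix of "vitagaldelu" already in the trie is "vitagalde" (length 9).
New nodes needed: |"vitagaldelu"| − 9 = 11 − 9 = 2.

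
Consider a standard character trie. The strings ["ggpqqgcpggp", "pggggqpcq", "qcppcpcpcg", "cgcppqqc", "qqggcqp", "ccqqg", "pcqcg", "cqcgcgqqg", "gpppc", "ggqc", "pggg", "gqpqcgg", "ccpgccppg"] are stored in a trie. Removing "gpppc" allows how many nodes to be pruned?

A node on "gpppc"'s path can go only if nothing else ends at it or branches off below it.
The suffix "pppc" (4 nodes) is used only by "gpppc"; the node for "g" still has the child "g", so pruning stops there.
Nodes removed: 4

4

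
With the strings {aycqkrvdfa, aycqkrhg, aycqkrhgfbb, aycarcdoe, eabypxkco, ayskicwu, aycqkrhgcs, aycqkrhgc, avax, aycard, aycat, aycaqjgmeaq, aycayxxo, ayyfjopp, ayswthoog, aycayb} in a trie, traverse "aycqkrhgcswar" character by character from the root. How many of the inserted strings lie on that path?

3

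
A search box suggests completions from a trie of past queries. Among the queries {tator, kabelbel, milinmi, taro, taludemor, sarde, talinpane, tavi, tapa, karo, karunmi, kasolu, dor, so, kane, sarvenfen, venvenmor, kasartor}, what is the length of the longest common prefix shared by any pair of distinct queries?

3

Equivalently: take the maximum, over all pairs, of their longest common prefix length.
"karo" and "karunmi" agree on "kar" (3 characters) before diverging; nothing deeper is shared.
Longest shared-prefix length: 3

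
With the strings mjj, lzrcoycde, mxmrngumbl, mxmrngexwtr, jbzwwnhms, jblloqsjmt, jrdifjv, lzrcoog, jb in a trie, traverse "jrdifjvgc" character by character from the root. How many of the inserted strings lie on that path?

1

Walk "jrdifjvgc" from the root; an end-of-word marker is hit whenever a stored word is a prefix of "jrdifjvgc".
Prefixes of the query that are stored words: "jrdifjv"
Count: 1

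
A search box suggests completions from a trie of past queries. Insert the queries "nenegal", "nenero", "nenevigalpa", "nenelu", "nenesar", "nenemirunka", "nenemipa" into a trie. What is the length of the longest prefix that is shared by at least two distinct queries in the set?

6

The deepest shared node is where two words last agree before diverging.
"nenemipa" and "nenemirunka" agree on "nenemi" (6 characters) before diverging; nothing deeper is shared.
Longest shared-prefix length: 6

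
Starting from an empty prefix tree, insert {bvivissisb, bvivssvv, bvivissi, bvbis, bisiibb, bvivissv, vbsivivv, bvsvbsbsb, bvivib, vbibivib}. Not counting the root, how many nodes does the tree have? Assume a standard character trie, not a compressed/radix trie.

Trace insertions, counting only characters that open a new branch:
  "bvivissisb" → 10 new (b, v, i, v, i, s, s, i, s, b)
  "bvivssvv" → prefix "bviv" already present; 4 new (s, s, v, v)
  "bvivissi" → prefix "bvivissi" already present; 0 new (none)
  "bvbis" → prefix "bv" already present; 3 new (b, i, s)
  "bisiibb" → prefix "b" already present; 6 new (i, s, i, i, b, b)
  "bvivissv" → prefix "bviviss" already present; 1 new (v)
  "vbsivivv" → 8 new (v, b, s, i, v, i, v, v)
  "bvsvbsbsb" → prefix "bv" already present; 7 new (s, v, b, s, b, s, b)
  "bvivib" → prefix "bvivi" already present; 1 new (b)
  "vbibivib" → prefix "vb" already present; 6 new (i, b, i, v, i, b)
Total nodes = 10 + 4 + 0 + 3 + 6 + 1 + 8 + 7 + 1 + 6 = 46

46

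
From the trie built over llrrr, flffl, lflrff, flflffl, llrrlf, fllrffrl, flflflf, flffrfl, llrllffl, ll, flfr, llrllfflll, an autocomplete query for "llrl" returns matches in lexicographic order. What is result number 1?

Filter for "llrl…" and sort: "llrllffl", "llrllfflll"
The 1st is llrllffl.

llrllffl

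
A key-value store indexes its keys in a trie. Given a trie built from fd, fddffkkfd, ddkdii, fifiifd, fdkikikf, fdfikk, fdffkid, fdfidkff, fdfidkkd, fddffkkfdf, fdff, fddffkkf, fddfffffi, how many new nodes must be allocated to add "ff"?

"f" is already a path in the trie; the remaining "f" must be added.
So 2 − 1 = 1 new nodes.

1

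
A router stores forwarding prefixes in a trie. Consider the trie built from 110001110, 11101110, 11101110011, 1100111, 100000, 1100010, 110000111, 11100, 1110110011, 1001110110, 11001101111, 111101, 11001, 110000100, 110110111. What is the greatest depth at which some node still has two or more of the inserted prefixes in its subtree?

Look for the deepest trie node that still has at least two words in its subtree.
e.g. "11101110" and "11101110011" share the prefix "11101110" of length 8; no pair shares a longer one.
Longest shared-prefix length: 8

8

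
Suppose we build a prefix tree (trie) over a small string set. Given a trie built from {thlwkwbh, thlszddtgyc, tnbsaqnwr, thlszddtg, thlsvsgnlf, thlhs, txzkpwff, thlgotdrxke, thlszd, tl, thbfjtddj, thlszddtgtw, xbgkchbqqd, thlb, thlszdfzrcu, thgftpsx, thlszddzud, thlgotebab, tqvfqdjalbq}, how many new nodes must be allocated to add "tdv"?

2

"t" is already a path in the trie; the remaining "dv" must be added.
New nodes needed: |"tdv"| − 1 = 3 − 1 = 2.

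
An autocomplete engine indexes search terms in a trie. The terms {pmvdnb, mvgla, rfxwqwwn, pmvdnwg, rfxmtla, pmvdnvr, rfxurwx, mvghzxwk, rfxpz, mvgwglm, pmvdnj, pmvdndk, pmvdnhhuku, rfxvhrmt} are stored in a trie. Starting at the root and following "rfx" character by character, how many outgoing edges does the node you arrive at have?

Follow the path "rfx" to its node, then look at its outgoing edges.
Distinct next characters after "rfx": m, p, u, v, w.
That node has 5 child edges.

5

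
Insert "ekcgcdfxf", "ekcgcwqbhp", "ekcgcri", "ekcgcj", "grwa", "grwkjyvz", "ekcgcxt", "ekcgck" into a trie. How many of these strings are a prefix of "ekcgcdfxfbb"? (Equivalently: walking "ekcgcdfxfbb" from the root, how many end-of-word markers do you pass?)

1

Check each prefix of "ekcgcdfxfbb" against the stored set — each match is an end-marker on the path.
Prefixes of the query that are stored words: "ekcgcdfxf"
Count: 1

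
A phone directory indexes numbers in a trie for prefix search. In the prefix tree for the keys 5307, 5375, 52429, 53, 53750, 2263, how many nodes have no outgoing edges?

Leaves are exactly the stored words that no other stored word extends.
Those words: "2263", "52429", "5307", "53750"
Leaf count: 4

4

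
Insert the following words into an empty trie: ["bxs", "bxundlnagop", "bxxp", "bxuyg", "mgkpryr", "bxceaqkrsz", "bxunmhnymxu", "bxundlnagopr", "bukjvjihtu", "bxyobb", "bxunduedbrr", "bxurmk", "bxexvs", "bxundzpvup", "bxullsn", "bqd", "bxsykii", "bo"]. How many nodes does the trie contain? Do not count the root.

81

For each word, the new-node count is its length minus the longest prefix already in the trie:
  "bxs" → 3 new (b, x, s)
  "bxundlnagop" → prefix "bx" already present; 9 new (u, n, d, l, n, a, g, o, p)
  "bxxp" → prefix "bx" already present; 2 new (x, p)
  "bxuyg" → prefix "bxu" already present; 2 new (y, g)
  "mgkpryr" → 7 new (m, g, k, p, r, y, r)
  "bxceaqkrsz" → prefix "bx" already present; 8 new (c, e, a, q, k, r, s, z)
  "bxunmhnymxu" → prefix "bxun" already present; 7 new (m, h, n, y, m, x, u)
  "bxundlnagopr" → prefix "bxundlnagop" already present; 1 new (r)
  "bukjvjihtu" → prefix "b" already present; 9 new (u, k, j, v, j, i, h, t, u)
  "bxyobb" → prefix "bx" already present; 4 new (y, o, b, b)
  "bxunduedbrr" → prefix "bxund" already present; 6 new (u, e, d, b, r, r)
  "bxurmk" → prefix "bxu" already present; 3 new (r, m, k)
  "bxexvs" → prefix "bx" already present; 4 new (e, x, v, s)
  "bxundzpvup" → prefix "bxund" already present; 5 new (z, p, v, u, p)
  "bxullsn" → prefix "bxu" already present; 4 new (l, l, s, n)
  "bqd" → prefix "b" already present; 2 new (q, d)
  "bxsykii" → prefix "bxs" already present; 4 new (y, k, i, i)
  "bo" → prefix "b" already present; 1 new (o)
Total nodes = 3 + 9 + 2 + 2 + 7 + 8 + 7 + 1 + 9 + 4 + 6 + 3 + 4 + 5 + 4 + 2 + 4 + 1 = 81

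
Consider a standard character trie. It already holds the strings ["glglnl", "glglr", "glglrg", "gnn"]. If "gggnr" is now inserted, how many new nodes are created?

The longest prefix of "gggnr" already in the trie is "g" (length 1).
So 5 − 1 = 4 new nodes.

4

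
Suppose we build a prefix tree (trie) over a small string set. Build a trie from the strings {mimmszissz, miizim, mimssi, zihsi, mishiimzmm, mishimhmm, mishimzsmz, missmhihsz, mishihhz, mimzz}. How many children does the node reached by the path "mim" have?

3

Follow the path "mim" to its node, then look at its outgoing edges.
Distinct next characters after "mim": m, s, z.
That node has 3 child edges.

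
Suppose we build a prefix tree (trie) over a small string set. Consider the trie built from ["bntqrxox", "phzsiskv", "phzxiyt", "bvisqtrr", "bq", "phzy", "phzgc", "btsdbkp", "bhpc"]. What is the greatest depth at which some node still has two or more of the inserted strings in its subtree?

Equivalently: take the maximum, over all pairs, of their longest common prefix length.
"phzgc" and "phzsiskv" agree on "phz" (3 characters) before diverging; nothing deeper is shared.
Longest shared-prefix length: 3

3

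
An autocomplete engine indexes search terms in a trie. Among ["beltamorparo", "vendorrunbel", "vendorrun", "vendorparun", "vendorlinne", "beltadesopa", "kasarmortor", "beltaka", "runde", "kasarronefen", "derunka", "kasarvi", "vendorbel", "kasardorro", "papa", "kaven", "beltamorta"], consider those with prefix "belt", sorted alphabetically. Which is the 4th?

beltamorta

Words with prefix "belt", in lexicographic order: "beltadesopa", "beltaka", "beltamorparo", "beltamorta"
The 4th is beltamorta.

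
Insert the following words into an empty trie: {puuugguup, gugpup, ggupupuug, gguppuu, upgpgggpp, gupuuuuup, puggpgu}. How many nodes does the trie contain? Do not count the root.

For each word, the new-node count is its length minus the longest prefix already in the trie:
  "puuugguup" → 9 new (p, u, u, u, g, g, u, u, p)
  "gugpup" → 6 new (g, u, g, p, u, p)
  "ggupupuug" → prefix "g" already present; 8 new (g, u, p, u, p, u, u, g)
  "gguppuu" → prefix "ggup" already present; 3 new (p, u, u)
  "upgpgggpp" → 9 new (u, p, g, p, g, g, g, p, p)
  "gupuuuuup" → prefix "gu" already present; 7 new (p, u, u, u, u, u, p)
  "puggpgu" → prefix "pu" already present; 5 new (g, g, p, g, u)
Total nodes = 9 + 6 + 8 + 3 + 9 + 7 + 5 = 47

47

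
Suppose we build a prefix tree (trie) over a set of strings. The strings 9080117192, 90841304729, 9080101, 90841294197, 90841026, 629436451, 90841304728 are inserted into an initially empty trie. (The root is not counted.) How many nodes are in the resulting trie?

Count nodes per top-level branch (shared prefixes stored once):
  '6'-branch (629436451): 9 nodes
  '9'-branch (9080101, 9080117192, 90841026, 90841294197, 90841304728, 90841304729): 30 nodes
Sum: 39

39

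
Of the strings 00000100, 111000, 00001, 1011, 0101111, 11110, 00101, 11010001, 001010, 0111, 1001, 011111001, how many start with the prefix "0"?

7

Filter for entries beginning with "0":
Matches: "00000100", "00001", "00101", "001010", "0101111", "0111", "011111001"
Count: 7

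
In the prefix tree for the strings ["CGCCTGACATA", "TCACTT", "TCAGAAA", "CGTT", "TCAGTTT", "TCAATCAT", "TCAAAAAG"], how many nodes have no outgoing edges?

7

A leaf is a node with no children — equivalently, the end of a word that is not a proper prefix of any other stored word.
Those words: "CGCCTGACATA", "CGTT", "TCAAAAAG", "TCAATCAT", "TCACTT", "TCAGAAA", "TCAGTTT"
Leaf count: 7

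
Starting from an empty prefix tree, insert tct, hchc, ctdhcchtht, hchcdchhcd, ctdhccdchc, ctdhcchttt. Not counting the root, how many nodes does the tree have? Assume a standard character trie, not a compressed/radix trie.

Trie structure (* marks end of a word):
(root)
├─ c
│  └─ t
│     └─ d
│        └─ h
│           └─ c
│              └─ c
│                 ├─ d
│                 │  └─ c
│                 │     └─ h
│                 │        └─ c *
│                 └─ h
│                    └─ t
│                       ├─ h
│                       │  └─ t *
│                       └─ t
│                          └─ t *
├─ h
│  └─ c
│     └─ h
│        └─ c *
│           └─ d
│              └─ c
│                 └─ h
│                    └─ h
│                       └─ c
│                          └─ d *
└─ t
   └─ c
      └─ t *
Counting every labelled node above: 29.

29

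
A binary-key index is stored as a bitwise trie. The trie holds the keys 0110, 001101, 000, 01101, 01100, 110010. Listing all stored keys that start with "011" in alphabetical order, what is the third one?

Filter for "011…" and sort: "0110", "01100", "01101"
Position 3: 01101

01101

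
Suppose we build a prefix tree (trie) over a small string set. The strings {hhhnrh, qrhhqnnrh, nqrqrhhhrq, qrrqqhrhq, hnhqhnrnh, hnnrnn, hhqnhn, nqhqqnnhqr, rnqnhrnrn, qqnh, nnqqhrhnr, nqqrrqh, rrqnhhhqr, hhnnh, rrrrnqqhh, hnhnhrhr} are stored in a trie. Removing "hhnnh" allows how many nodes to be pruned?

3

A node on "hhnnh"'s path can go only if nothing else ends at it or branches off below it.
The suffix "nnh" (3 nodes) is used only by "hhnnh"; the node for "hh" still has the child "h", so pruning stops there.
Nodes removed: 3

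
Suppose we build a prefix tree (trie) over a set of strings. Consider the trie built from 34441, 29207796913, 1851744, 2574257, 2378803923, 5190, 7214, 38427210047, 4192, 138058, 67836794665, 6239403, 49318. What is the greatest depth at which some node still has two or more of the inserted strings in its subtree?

Equivalently: take the maximum, over all pairs, of their longest common prefix length.
"138058" and "1851744" agree on "1" (1 characters) before diverging; nothing deeper is shared.
Longest shared-prefix length: 1

1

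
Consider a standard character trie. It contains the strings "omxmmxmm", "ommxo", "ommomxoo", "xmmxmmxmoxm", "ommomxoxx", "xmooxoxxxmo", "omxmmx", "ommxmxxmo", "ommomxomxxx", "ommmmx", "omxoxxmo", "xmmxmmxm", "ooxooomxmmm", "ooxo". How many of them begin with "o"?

Filter for entries beginning with "o":
Words under "o": ommmmx, ommomxomxxx, ommomxoo, ommomxoxx, ommxmxxmo, ommxo, omxmmx, omxmmxmm, omxoxxmo, ooxo, ooxooomxmmm
Count: 11

11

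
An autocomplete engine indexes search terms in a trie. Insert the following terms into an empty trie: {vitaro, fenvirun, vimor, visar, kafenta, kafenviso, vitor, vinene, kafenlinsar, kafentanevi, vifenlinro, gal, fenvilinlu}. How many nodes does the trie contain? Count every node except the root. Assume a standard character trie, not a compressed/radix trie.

63

Trace insertions, counting only characters that open a new branch:
  "vitaro" → 6 new (v, i, t, a, r, o)
  "fenvirun" → 8 new (f, e, n, v, i, r, u, n)
  "vimor" → prefix "vi" already present; 3 new (m, o, r)
  "visar" → prefix "vi" already present; 3 new (s, a, r)
  "kafenta" → 7 new (k, a, f, e, n, t, a)
  "kafenviso" → prefix "kafen" already present; 4 new (v, i, s, o)
  "vitor" → prefix "vit" already present; 2 new (o, r)
  "vinene" → prefix "vi" already present; 4 new (n, e, n, e)
  "kafenlinsar" → prefix "kafen" already present; 6 new (l, i, n, s, a, r)
  "kafentanevi" → prefix "kafenta" already present; 4 new (n, e, v, i)
  "vifenlinro" → prefix "vi" already present; 8 new (f, e, n, l, i, n, r, o)
  "gal" → 3 new (g, a, l)
  "fenvilinlu" → prefix "fenvi" already present; 5 new (l, i, n, l, u)
Total nodes = 6 + 8 + 3 + 3 + 7 + 4 + 2 + 4 + 6 + 4 + 8 + 3 + 5 = 63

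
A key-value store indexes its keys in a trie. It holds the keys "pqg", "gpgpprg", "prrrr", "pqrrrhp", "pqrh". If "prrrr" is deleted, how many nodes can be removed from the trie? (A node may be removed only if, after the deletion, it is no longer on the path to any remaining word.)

A node on "prrrr"'s path can go only if nothing else ends at it or branches off below it.
The suffix "rrrr" (4 nodes) is used only by "prrrr"; the node for "p" still has the child "q", so pruning stops there.
Nodes removed: 4

4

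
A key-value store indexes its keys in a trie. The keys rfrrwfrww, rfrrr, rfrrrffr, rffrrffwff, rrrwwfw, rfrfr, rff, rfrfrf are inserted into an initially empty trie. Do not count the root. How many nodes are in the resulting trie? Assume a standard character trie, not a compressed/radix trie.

30

Trie structure (* marks end of a word):
(root)
└─ r
   ├─ f
   │  ├─ f *
   │  │  └─ r
   │  │     └─ r
   │  │        └─ f
   │  │           └─ f
   │  │              └─ w
   │  │                 └─ f
   │  │                    └─ f *
   │  └─ r
   │     ├─ f
   │     │  └─ r *
   │     │     └─ f *
   │     └─ r
   │        ├─ r *
   │        │  └─ f
   │        │     └─ f
   │        │        └─ r *
   │        └─ w
   │           └─ f
   │              └─ r
   │                 └─ w
   │                    └─ w *
   └─ r
      └─ r
         └─ w
            └─ w
               └─ f
                  └─ w *
Counting every labelled node above: 30.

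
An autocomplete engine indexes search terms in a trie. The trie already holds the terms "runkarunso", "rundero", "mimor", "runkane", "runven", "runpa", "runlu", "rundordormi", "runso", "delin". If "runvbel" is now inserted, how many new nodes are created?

3

Walking "runvbel" from the root, the first 4 characters ("runv") follow existing edges; "b" is the first miss.
Each of the 3 remaining characters creates one node.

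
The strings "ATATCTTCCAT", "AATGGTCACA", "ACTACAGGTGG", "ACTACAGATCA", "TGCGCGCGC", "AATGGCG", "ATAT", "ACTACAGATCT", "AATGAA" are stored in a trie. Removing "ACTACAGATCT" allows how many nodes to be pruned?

1

After clearing the end-marker at "ACTACAGATCT", prune upward until reaching a node still needed by another word.
The suffix "T" (1 node) is used only by "ACTACAGATCT"; the node for "ACTACAGATC" still has the child "A", so pruning stops there.
Nodes removed: 1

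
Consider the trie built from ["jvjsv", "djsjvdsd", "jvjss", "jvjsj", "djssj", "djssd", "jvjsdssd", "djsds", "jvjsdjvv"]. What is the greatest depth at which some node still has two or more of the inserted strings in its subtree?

The deepest shared node is where two words last agree before diverging.
"jvjsdjvv" and "jvjsdssd" agree on "jvjsd" (5 characters) before diverging; nothing deeper is shared.
Longest shared-prefix length: 5

5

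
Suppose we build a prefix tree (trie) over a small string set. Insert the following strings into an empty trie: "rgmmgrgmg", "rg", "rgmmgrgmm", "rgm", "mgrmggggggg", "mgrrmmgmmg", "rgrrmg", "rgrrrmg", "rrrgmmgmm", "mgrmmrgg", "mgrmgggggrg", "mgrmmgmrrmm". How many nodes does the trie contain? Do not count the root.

Insert word by word; a character creates a node only if that edge doesn't already exist:
  "rgmmgrgmg" → 9 new (r, g, m, m, g, r, g, m, g)
  "rg" → prefix "rg" already present; 0 new (none)
  "rgmmgrgmm" → prefix "rgmmgrgm" already present; 1 new (m)
  "rgm" → prefix "rgm" already present; 0 new (none)
  "mgrmggggggg" → 11 new (m, g, r, m, g, g, g, g, g, g, g)
  "mgrrmmgmmg" → prefix "mgr" already present; 7 new (r, m, m, g, m, m, g)
  "rgrrmg" → prefix "rg" already present; 4 new (r, r, m, g)
  "rgrrrmg" → prefix "rgrr" already present; 3 new (r, m, g)
  "rrrgmmgmm" → prefix "r" already present; 8 new (r, r, g, m, m, g, m, m)
  "mgrmmrgg" → prefix "mgrm" already present; 4 new (m, r, g, g)
  "mgrmgggggrg" → prefix "mgrmggggg" already present; 2 new (r, g)
  "mgrmmgmrrmm" → prefix "mgrmm" already present; 6 new (g, m, r, r, m, m)
Total nodes = 9 + 0 + 1 + 0 + 11 + 7 + 4 + 3 + 8 + 4 + 2 + 6 = 55

55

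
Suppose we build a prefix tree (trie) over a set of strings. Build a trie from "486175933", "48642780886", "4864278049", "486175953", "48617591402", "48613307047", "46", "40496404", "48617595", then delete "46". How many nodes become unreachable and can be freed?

Walk "46" from the leaf back toward the root, removing each node that no remaining word uses.
The suffix "6" (1 node) is used only by "46"; the node for "4" still has the child "8", so pruning stops there.
Nodes removed: 1

1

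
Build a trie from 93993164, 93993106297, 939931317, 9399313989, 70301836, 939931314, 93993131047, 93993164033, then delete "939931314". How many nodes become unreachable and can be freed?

1

Walk "939931314" from the leaf back toward the root, removing each node that no remaining word uses.
The suffix "4" (1 node) is used only by "939931314"; the node for "93993131" still has the child "7", so pruning stops there.
Nodes removed: 1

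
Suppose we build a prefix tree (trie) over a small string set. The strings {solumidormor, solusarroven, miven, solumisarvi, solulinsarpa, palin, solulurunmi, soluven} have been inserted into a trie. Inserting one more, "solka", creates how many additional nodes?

Walking "solka" from the root, the first 3 characters ("sol") follow existing edges; "k" is the first miss.
So 5 − 3 = 2 new nodes.

2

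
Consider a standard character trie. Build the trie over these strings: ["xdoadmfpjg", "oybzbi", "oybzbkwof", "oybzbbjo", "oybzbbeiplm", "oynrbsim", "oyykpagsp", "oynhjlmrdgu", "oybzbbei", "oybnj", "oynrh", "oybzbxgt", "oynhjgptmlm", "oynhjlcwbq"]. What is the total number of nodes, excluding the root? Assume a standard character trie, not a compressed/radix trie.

Count nodes per top-level branch (shared prefixes stored once):
  'o'-branch (oybnj, oybzbbei, oybzbbeiplm, oybzbbjo, oybzbi, oybzbkwof, oybzbxgt, oynhjgptmlm, oynhjlcwbq, oynhjlmrdgu, oynrbsim, oynrh, oyykpagsp): 55 nodes
  'x'-branch (xdoadmfpjg): 10 nodes
Sum: 65

65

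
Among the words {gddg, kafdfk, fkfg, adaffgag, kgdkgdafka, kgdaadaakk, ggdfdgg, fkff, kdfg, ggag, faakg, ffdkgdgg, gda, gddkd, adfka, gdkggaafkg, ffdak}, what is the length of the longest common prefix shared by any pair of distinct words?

3

Equivalently: take the maximum, over all pairs, of their longest common prefix length.
e.g. "ffdak" and "ffdkgdgg" share the prefix "ffd" of length 3; no pair shares a longer one.
Longest shared-prefix length: 3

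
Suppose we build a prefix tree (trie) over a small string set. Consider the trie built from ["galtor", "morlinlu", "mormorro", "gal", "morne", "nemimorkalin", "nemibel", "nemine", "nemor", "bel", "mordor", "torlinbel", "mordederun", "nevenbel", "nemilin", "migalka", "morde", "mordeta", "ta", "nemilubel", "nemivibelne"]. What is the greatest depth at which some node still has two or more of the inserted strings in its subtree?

Equivalently: take the maximum, over all pairs, of their longest common prefix length.
e.g. "morde" and "mordederun" share the prefix "morde" of length 5; no pair shares a longer one.
Longest shared-prefix length: 5

5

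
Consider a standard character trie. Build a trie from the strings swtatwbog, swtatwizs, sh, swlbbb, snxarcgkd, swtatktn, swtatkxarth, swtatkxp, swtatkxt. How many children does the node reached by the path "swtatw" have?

2

The children of the "swtatw" node are the distinct next characters among strings starting with "swtatw".
Characters that immediately follow "swtatw" among the stored strings: {b, i}.
That node has 2 child edges.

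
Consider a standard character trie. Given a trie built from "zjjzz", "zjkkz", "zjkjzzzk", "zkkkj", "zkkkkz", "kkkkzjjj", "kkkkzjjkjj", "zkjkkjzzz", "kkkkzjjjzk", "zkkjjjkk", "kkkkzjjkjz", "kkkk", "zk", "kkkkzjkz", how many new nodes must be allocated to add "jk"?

2

Nothing in the trie begins with "j"; the whole of "jk" is new.
2 − 0 = 2 new nodes.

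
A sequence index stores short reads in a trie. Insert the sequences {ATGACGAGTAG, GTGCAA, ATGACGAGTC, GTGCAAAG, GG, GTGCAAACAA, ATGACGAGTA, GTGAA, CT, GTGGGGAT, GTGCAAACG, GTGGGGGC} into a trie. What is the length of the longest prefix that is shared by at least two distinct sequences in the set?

Look for the deepest trie node that still has at least two words in its subtree.
e.g. "ATGACGAGTA" and "ATGACGAGTAG" share the prefix "ATGACGAGTA" of length 10; no pair shares a longer one.
Longest shared-prefix length: 10

10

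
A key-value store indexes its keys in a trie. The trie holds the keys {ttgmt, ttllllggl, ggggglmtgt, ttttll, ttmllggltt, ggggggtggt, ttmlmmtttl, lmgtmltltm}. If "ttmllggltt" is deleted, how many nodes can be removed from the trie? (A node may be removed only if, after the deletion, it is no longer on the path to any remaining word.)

A node on "ttmllggltt"'s path can go only if nothing else ends at it or branches off below it.
The suffix "lggltt" (6 nodes) is used only by "ttmllggltt"; the node for "ttml" still has the child "m", so pruning stops there.
Nodes removed: 6

6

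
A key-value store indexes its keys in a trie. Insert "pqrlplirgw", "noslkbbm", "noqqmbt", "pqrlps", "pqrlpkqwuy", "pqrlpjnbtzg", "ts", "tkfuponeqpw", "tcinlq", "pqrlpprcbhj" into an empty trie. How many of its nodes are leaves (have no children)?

A leaf is a node with no children — equivalently, the end of a word that is not a proper prefix of any other stored word.
Those words: "noqqmbt", "noslkbbm", "pqrlpjnbtzg", "pqrlpkqwuy", "pqrlplirgw", "pqrlpprcbhj", "pqrlps", "tcinlq", "tkfuponeqpw", "ts"
Leaf count: 10

10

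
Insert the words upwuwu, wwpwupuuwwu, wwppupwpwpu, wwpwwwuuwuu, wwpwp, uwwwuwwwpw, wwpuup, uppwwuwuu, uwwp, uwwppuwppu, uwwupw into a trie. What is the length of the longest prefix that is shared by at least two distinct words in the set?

Look for the deepest trie node that still has at least two words in its subtree.
e.g. "uwwp" and "uwwppuwppu" share the prefix "uwwp" of length 4; no pair shares a longer one.
Longest shared-prefix length: 4

4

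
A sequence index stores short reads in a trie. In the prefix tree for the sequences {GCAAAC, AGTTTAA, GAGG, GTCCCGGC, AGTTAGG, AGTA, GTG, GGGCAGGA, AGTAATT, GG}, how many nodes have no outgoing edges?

A leaf is a node with no children — equivalently, the end of a word that is not a proper prefix of any other stored word.
Those words: "AGTAATT", "AGTTAGG", "AGTTTAA", "GAGG", "GCAAAC", "GGGCAGGA", "GTCCCGGC", "GTG"
Leaf count: 8

8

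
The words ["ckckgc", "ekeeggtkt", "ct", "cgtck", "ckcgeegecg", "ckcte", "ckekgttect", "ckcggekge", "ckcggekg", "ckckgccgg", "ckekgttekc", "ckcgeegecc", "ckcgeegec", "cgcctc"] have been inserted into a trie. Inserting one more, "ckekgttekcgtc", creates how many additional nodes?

3

"ckekgttekc" is already a path in the trie; the remaining "gtc" must be added.
So 13 − 10 = 3 new nodes.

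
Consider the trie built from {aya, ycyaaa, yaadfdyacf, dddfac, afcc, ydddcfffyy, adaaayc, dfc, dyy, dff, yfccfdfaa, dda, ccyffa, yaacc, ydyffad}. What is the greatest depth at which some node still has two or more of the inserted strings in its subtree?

Equivalently: take the maximum, over all pairs, of their longest common prefix length.
"yaacc" and "yaadfdyacf" agree on "yaa" (3 characters) before diverging; nothing deeper is shared.
Longest shared-prefix length: 3

3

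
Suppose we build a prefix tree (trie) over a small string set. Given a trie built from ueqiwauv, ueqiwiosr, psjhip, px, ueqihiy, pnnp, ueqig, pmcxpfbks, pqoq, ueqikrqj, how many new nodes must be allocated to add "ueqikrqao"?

2

The longest prefix of "ueqikrqao" already in the trie is "ueqikrq" (length 7).
Each of the 2 remaining characters creates one node.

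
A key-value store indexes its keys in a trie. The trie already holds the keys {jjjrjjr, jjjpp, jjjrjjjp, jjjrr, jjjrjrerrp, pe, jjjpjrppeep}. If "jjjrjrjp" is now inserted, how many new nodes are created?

"jjjrjr" is already a path in the trie; the remaining "jp" must be added.
New nodes needed: |"jjjrjrjp"| − 6 = 8 − 6 = 2.

2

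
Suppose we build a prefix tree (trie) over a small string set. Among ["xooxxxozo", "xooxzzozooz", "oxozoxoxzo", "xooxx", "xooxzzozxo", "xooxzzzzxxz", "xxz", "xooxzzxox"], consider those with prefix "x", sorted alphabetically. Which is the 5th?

xooxzzxox

Words with prefix "x", in lexicographic order: "xooxx", "xooxxxozo", "xooxzzozooz", "xooxzzozxo", "xooxzzxox", "xooxzzzzxxz", "xxz"
The 5th is xooxzzxox.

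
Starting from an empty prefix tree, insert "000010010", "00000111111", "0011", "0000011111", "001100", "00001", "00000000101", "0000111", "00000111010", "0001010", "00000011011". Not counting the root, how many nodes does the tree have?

Insert word by word; a character creates a node only if that edge doesn't already exist:
  "000010010" → 9 new (0, 0, 0, 0, 1, 0, 0, 1, 0)
  "00000111111" → prefix "0000" already present; 7 new (0, 1, 1, 1, 1, 1, 1)
  "0011" → prefix "00" already present; 2 new (1, 1)
  "0000011111" → prefix "0000011111" already present; 0 new (none)
  "001100" → prefix "0011" already present; 2 new (0, 0)
  "00001" → prefix "00001" already present; 0 new (none)
  "00000000101" → prefix "00000" already present; 6 new (0, 0, 0, 1, 0, 1)
  "0000111" → prefix "00001" already present; 2 new (1, 1)
  "00000111010" → prefix "00000111" already present; 3 new (0, 1, 0)
  "0001010" → prefix "000" already present; 4 new (1, 0, 1, 0)
  "00000011011" → prefix "000000" already present; 5 new (1, 1, 0, 1, 1)
Total nodes = 9 + 7 + 2 + 0 + 2 + 0 + 6 + 2 + 3 + 4 + 5 = 40

40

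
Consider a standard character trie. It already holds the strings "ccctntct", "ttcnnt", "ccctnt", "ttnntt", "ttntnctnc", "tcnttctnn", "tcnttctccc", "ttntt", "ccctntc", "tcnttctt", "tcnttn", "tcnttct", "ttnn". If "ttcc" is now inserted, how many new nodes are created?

1

"ttc" is already a path in the trie; the remaining "c" must be added.
Each of the 1 remaining characters creates one node.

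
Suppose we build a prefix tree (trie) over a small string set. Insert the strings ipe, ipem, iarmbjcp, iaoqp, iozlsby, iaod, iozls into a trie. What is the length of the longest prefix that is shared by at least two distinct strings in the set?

Equivalently: take the maximum, over all pairs, of their longest common prefix length.
"iozls" and "iozlsby" agree on "iozls" (5 characters) before diverging; nothing deeper is shared.
Longest shared-prefix length: 5

5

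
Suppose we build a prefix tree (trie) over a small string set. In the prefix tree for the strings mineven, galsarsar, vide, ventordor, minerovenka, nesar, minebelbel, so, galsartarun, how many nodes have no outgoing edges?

9

Leaves are exactly the stored words that no other stored word extends.
Those words: "galsarsar", "galsartarun", "minebelbel", "minerovenka", "mineven", "nesar", "so", "ventordor", "vide"
Leaf count: 9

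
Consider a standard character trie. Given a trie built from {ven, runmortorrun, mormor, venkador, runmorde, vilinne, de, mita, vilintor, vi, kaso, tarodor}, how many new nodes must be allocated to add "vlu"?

The longest prefix of "vlu" already in the trie is "v" (length 1).
New nodes needed: |"vlu"| − 1 = 3 − 1 = 2.

2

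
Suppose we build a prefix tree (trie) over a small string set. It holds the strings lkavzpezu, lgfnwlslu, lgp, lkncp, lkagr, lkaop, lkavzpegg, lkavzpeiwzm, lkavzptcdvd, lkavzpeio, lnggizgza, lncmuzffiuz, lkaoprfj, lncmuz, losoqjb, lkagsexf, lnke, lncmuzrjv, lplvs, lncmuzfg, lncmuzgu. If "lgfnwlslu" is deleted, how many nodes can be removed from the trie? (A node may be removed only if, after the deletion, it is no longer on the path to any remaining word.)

7

A node on "lgfnwlslu"'s path can go only if nothing else ends at it or branches off below it.
The suffix "fnwlslu" (7 nodes) is used only by "lgfnwlslu"; the node for "lg" still has the child "p", so pruning stops there.
Nodes removed: 7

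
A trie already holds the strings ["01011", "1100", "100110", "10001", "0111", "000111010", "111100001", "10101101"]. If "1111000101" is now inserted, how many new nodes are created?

3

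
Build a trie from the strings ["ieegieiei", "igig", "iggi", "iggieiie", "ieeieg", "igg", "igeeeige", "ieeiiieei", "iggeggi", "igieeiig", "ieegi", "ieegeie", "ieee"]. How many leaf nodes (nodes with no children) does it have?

A leaf is a node with no children — equivalently, the end of a word that is not a proper prefix of any other stored word.
Those words: "ieee", "ieegeie", "ieegieiei", "ieeieg", "ieeiiieei", "igeeeige", "iggeggi", "iggieiie", "igieeiig", "igig"
Leaf count: 10

10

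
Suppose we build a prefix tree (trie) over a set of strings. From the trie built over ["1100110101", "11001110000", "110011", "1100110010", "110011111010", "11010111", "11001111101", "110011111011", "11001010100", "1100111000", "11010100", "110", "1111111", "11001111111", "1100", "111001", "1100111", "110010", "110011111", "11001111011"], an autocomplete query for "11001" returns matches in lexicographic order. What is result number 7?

Words with prefix "11001", in lexicographic order: "110010", "11001010100", "110011", "1100110010", "1100110101", "1100111", "1100111000", "11001110000", "11001111011", "110011111", "11001111101", "110011111010", "110011111011", "11001111111"
The 7th is 1100111000.

1100111000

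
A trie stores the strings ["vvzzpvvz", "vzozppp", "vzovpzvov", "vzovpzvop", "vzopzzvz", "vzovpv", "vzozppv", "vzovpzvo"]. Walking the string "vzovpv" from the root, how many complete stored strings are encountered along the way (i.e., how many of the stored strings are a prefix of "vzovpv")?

Check each prefix of "vzovpv" against the stored set — each match is an end-marker on the path.
Prefixes of the query that are stored words: "vzovpv"
Count: 1

1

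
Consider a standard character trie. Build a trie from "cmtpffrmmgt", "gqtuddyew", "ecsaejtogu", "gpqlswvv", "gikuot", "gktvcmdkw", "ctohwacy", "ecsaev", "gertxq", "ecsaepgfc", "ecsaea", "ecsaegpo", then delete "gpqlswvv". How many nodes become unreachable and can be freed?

Walk "gpqlswvv" from the leaf back toward the root, removing each node that no remaining word uses.
The suffix "pqlswvv" (7 nodes) is used only by "gpqlswvv"; the node for "g" still has the child "q", so pruning stops there.
Nodes removed: 7

7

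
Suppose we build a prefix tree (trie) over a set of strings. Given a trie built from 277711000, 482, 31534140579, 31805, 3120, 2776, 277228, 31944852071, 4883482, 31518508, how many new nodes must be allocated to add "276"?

1

The longest prefix of "276" already in the trie is "27" (length 2).
So 3 − 2 = 1 new nodes.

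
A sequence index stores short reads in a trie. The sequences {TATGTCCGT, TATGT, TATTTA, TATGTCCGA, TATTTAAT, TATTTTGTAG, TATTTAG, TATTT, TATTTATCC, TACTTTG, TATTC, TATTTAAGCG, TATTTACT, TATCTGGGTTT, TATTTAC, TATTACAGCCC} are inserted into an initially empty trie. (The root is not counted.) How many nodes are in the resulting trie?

50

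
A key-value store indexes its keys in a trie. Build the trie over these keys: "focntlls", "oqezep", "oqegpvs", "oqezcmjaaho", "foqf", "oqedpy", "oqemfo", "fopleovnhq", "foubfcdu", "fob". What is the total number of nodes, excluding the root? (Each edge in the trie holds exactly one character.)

Insert word by word; a character creates a node only if that edge doesn't already exist:
  "focntlls" → 8 new (f, o, c, n, t, l, l, s)
  "oqezep" → 6 new (o, q, e, z, e, p)
  "oqegpvs" → prefix "oqe" already present; 4 new (g, p, v, s)
  "oqezcmjaaho" → prefix "oqez" already present; 7 new (c, m, j, a, a, h, o)
  "foqf" → prefix "fo" already present; 2 new (q, f)
  "oqedpy" → prefix "oqe" already present; 3 new (d, p, y)
  "oqemfo" → prefix "oqe" already present; 3 new (m, f, o)
  "fopleovnhq" → prefix "fo" already present; 8 new (p, l, e, o, v, n, h, q)
  "foubfcdu" → prefix "fo" already present; 6 new (u, b, f, c, d, u)
  "fob" → prefix "fo" already present; 1 new (b)
Total nodes = 8 + 6 + 4 + 7 + 2 + 3 + 3 + 8 + 6 + 1 = 48

48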